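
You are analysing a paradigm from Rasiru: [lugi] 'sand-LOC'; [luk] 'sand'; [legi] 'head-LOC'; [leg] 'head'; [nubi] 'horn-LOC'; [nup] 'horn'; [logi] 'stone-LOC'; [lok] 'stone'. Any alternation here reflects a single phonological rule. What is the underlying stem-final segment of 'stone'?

/k/

'stone' shows [g] ~ [k] at the end of the stem ([logi] vs [lok]).
If /g/ were underlying and a rule turned it into [k] in isolation, 'head' would also alternate; but it has [g] in both [legi] and [leg].
The alternation reflects intervocalic voicing: voiceless stops become voiced between vowels. /k/ is underlying.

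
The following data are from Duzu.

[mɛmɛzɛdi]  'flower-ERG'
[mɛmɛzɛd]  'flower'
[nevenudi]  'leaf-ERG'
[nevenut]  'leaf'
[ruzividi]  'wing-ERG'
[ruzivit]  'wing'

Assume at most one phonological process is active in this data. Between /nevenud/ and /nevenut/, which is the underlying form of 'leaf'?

/nevenut/

The stem for 'leaf' ends in [d] in [nevenudi] but [t] in [nevenut].
If /d/ were underlying and a rule turned it into [t] in isolation, 'flower' would also alternate; but it has [d] in both [mɛmɛzɛdi] and [mɛmɛzɛd].
The alternation reflects intervocalic voicing: voiceless stops become voiced between vowels. /t/ is underlying.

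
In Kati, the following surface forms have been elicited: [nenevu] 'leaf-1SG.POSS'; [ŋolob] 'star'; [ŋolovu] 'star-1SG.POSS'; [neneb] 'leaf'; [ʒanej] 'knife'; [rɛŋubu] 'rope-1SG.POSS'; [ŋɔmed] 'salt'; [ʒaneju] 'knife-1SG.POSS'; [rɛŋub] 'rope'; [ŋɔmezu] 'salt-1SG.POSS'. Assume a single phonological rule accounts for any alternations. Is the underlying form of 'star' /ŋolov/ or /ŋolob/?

'star' shows [v] ~ [b] at the end of the stem ([ŋolovu] vs [ŋolob]).
The stem 'rope' ([rɛŋubu], [rɛŋub]) shows [b] unchanged in both environments, so [b] cannot be basic with [v] derived before the 1SG.POSS suffix.
So /v/ is underlying, and a rule of word-final hardening — voiced fricatives become stops word-finally — gives [b].

/ŋolov/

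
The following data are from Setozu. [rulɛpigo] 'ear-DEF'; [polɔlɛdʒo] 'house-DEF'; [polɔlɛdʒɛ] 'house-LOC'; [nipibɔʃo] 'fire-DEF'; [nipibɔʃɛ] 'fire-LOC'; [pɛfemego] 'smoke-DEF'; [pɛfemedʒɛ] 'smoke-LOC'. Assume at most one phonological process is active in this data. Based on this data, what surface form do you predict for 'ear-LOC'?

The stem for 'smoke' ends in [g] in [pɛfemego] but [dʒ] in [pɛfemedʒɛ].
The stem 'house' ([polɔlɛdʒo], [polɔlɛdʒɛ]) shows [dʒ] unchanged in both environments, so [dʒ] cannot be basic with [g] derived before the DEF suffix.
The alternation reflects palatalization before a front vowel: /g/ becomes palato-alveolar [dʒ] before a front vowel. /g/ is underlying.
The one attested form of 'ear', [rulɛpigo], shows underlying /rulɛpig/. Applying the same rule before a front vowel gives [rulɛpidʒɛ].

[rulɛpidʒɛ]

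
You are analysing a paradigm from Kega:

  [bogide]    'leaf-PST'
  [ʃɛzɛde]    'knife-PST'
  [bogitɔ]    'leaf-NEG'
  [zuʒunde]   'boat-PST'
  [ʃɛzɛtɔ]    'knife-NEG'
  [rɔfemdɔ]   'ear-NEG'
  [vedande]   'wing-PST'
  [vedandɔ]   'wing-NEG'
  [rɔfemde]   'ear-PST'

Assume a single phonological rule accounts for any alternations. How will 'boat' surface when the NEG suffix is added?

The NEG suffix surfaces as [-dɔ] and [-tɔ], depending on the final segment of the stem.
The PST suffix, which begins with [d], is invariant after every stem; so [d] is not altered by any rule here.
So the underlying form is /-tɔ/, and voiceless stops become voiced after a nasal.
After 'boat', which ends in a nasal, the suffix surfaces as [-dɔ], giving [zuʒundɔ].

[zuʒundɔ]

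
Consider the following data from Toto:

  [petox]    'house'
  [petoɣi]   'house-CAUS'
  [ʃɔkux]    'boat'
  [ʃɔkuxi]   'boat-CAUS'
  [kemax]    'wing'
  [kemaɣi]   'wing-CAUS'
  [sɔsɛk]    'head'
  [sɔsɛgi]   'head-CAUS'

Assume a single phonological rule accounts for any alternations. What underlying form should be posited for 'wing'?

/kemaɣ/

'wing' shows [x] ~ [ɣ] at the end of the stem ([kemax] vs [kemaɣi]).
If /x/ were underlying and a rule turned it into [ɣ] before the CAUS suffix, 'boat' would also alternate; but it has [x] in both [ʃɔkux] and [ʃɔkuxi].
The alternation reflects word-final obstruent devoicing: voiced obstruents become voiceless word-finally. /ɣ/ is underlying.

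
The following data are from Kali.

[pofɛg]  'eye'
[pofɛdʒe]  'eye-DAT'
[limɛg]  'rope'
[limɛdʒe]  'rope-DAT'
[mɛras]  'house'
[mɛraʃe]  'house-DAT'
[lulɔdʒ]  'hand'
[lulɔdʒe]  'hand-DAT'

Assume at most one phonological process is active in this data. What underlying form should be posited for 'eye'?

/pofɛg/

'eye' shows [g] ~ [dʒ] at the end of the stem ([pofɛg] vs [pofɛdʒe]).
If /dʒ/ were underlying and a rule turned it into [g] in isolation, 'hand' would also alternate; but it has [dʒ] in both [lulɔdʒ] and [lulɔdʒe].
The underlying segment must be /g/; /g/ and /s/ become palato-alveolar [dʒ] and [ʃ] before a front vowel, yielding [dʒ] there.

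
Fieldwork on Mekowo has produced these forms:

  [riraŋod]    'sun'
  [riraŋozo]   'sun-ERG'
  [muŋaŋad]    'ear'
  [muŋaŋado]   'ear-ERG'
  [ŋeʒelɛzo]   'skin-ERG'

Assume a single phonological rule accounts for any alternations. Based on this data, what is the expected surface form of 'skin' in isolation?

[ŋeʒelɛd]

The stem for 'sun' ends in [d] in [riraŋod] but [z] in [riraŋozo].
The stem 'ear' ([muŋaŋad], [muŋaŋado]) shows [d] unchanged in both environments, so [d] cannot be basic with [z] derived before the ERG suffix.
Therefore /z/ is basic and [d] is derived by word-final hardening (voiced fricatives become stops word-finally).
From [ŋeʒelɛzo] the stem 'skin' is /ŋeʒelɛz/; word-finally this yields [ŋeʒelɛd].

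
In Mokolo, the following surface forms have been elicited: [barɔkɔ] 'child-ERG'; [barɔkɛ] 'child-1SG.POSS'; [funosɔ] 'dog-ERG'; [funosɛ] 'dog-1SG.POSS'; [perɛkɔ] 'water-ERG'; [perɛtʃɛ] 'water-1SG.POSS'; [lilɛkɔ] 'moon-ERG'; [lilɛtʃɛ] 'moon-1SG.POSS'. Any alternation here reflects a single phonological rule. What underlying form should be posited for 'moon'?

In [lilɛkɔ] and [lilɛtʃɛ] the final segment of 'moon' alternates: [k] ~ [tʃ].
The stem 'child' ([barɔkɔ], [barɔkɛ]) shows [k] unchanged in both environments, so [k] cannot be basic with [tʃ] derived before the 1SG.POSS suffix.
Therefore /tʃ/ is basic and [k] is derived by depalatalization (palato-alveolar /tʃ/ becomes [k] when no front vowel follows).

/lilɛtʃ/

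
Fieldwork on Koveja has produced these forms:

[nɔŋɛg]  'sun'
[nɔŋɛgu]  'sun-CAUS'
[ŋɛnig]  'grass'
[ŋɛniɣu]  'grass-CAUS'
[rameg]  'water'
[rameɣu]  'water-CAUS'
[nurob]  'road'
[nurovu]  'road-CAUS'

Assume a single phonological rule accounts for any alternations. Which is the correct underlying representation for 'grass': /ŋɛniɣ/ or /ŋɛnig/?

/ŋɛniɣ/

'grass' shows [g] ~ [ɣ] at the end of the stem ([ŋɛnig] vs [ŋɛniɣu]).
The stem 'sun' ([nɔŋɛg], [nɔŋɛgu]) shows [g] unchanged in both environments, so [g] cannot be basic with [ɣ] derived before the CAUS suffix.
The alternation reflects word-final hardening: voiced fricatives become stops word-finally. /ɣ/ is underlying.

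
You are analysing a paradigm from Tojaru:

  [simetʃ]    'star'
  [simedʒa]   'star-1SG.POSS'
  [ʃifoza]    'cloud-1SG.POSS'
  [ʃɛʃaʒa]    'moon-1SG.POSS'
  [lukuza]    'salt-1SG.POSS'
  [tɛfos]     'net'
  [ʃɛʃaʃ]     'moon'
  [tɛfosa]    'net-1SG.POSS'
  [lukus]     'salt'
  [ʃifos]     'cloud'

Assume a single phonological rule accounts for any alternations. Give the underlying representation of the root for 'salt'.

/lukuz/

'salt' shows [z] ~ [s] at the end of the stem ([lukuza] vs [lukus]).
Compare 'net', with invariant [s] in [tɛfosa] and [tɛfos]: an analysis with underlying /s/ and a rule producing [z] before the 1SG.POSS suffix would wrongly predict alternation here too.
So /z/ is underlying, and a rule of word-final obstruent devoicing — voiced obstruents become voiceless word-finally — gives [s].
The underlying form of 'salt' is therefore /lukuz/.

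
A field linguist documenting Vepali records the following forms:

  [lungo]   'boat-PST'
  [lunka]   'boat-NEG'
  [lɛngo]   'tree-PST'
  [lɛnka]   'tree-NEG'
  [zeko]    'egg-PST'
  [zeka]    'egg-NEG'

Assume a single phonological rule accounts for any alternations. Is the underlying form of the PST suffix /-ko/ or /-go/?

/-go/

The PST morpheme has two allomorphs, [-go] and [-ko].
By contrast the NEG suffix keeps its initial [k] throughout — that segment must be underlying.
So the underlying form is /-go/, and voiced stops become voiceless after a vowel.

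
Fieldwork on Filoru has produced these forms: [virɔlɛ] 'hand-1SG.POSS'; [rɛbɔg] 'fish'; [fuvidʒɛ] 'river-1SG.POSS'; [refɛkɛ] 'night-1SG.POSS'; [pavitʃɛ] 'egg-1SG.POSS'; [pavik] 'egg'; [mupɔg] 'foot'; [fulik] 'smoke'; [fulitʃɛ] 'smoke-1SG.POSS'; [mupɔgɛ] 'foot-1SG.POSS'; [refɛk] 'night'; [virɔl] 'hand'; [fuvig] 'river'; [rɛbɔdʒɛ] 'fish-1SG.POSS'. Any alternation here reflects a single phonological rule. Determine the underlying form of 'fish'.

The root 'fish' surfaces as [rɛbɔg] and [rɛbɔdʒɛ], with a stem-final [g] ~ [dʒ] alternation.
But 'foot' keeps [g] in both environments ([mupɔg], [mupɔgɛ]), so there is no rule changing /g/ to [dʒ] before the 1SG.POSS suffix.
The underlying segment must be /dʒ/; palato-alveolar /tʃ/ and /dʒ/ become [k] and [g] when no front vowel follows, yielding [g] there.

/rɛbɔdʒ/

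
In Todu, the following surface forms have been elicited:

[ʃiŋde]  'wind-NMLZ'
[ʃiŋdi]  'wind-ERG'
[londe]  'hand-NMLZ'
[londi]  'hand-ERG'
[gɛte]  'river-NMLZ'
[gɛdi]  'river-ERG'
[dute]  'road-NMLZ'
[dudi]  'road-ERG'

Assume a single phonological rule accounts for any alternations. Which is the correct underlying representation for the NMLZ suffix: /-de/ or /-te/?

/-te/

The NMLZ suffix surfaces as [-de] and [-te], depending on the final segment of the stem.
The ERG suffix, which begins with [d], is invariant after every stem; so [d] is not altered by any rule here.
So the underlying form is /-te/, and voiceless stops become voiced after a nasal.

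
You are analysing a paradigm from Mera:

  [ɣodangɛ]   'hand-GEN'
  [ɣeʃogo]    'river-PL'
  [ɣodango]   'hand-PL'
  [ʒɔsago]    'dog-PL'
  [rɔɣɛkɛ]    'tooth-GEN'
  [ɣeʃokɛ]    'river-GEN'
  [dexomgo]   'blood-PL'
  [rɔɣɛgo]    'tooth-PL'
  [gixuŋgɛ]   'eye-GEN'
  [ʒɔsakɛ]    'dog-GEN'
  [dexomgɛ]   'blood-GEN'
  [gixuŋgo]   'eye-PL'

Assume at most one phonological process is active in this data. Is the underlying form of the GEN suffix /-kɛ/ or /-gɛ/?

/-kɛ/

The GEN suffix surfaces as [-gɛ] and [-kɛ], depending on the final segment of the stem.
By contrast the PL suffix keeps its initial [g] throughout — that segment must be underlying.
The GEN suffix is therefore /-kɛ/ underlyingly, with post-nasal voicing: voiceless stops become voiced after a nasal.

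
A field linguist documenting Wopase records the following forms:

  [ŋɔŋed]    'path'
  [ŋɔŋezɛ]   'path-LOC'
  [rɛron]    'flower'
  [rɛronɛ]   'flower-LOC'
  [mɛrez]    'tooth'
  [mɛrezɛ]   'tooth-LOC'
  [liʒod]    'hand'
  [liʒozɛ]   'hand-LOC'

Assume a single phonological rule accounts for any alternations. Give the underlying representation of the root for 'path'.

The stem for 'path' ends in [d] in [ŋɔŋed] but [z] in [ŋɔŋezɛ].
Compare 'tooth', with invariant [z] in [mɛrez] and [mɛrezɛ]: an analysis with underlying /z/ and a rule producing [d] in isolation would wrongly predict alternation here too.
Therefore /d/ is basic and [z] is derived by intervocalic spirantization (voiced stops become fricatives between vowels).
Hence 'path' is /ŋɔŋed/ underlyingly.

/ŋɔŋed/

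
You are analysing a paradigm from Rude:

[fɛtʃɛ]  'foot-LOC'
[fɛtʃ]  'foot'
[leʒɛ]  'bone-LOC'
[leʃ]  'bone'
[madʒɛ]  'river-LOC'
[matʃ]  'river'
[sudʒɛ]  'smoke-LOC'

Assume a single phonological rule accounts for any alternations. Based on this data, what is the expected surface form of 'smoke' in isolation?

[sutʃ]

'river' shows [dʒ] ~ [tʃ] at the end of the stem ([madʒɛ] vs [matʃ]).
If /tʃ/ were underlying and a rule turned it into [dʒ] before the LOC suffix, 'foot' would also alternate; but it has [tʃ] in both [fɛtʃɛ] and [fɛtʃ].
The underlying segment must be /dʒ/; voiced obstruents become voiceless word-finally, yielding [tʃ] there.
The one attested form of 'smoke', [sudʒɛ], shows underlying /sudʒ/. Applying the same rule word-finally gives [sutʃ].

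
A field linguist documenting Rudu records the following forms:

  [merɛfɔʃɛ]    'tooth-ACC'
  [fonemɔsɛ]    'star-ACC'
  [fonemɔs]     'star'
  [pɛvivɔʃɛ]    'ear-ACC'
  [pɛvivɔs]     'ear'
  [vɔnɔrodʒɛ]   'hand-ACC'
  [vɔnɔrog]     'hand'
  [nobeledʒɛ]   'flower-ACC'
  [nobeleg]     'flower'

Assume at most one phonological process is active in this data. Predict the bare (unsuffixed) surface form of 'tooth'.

In [pɛvivɔʃɛ] and [pɛvivɔs] the final segment of 'ear' alternates: [ʃ] ~ [s].
The stem 'star' ([fonemɔsɛ], [fonemɔs]) shows [s] unchanged in both environments, so [s] cannot be basic with [ʃ] derived before the ACC suffix.
The underlying segment must be /ʃ/; palato-alveolar /dʒ/ and /ʃ/ become [g] and [s] when no front vowel follows, yielding [s] there.
The one attested form of 'tooth', [merɛfɔʃɛ], shows underlying /merɛfɔʃ/. Applying the same rule when no front vowel follows gives [merɛfɔs].

[merɛfɔs]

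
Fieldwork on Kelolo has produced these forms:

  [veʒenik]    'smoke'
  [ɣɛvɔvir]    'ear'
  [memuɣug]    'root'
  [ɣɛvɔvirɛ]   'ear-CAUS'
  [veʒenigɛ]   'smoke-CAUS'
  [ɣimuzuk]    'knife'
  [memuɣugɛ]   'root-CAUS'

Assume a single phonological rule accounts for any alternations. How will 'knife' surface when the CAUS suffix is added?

The root 'smoke' surfaces as [veʒenigɛ] and [veʒenik], with a stem-final [g] ~ [k] alternation.
But 'root' keeps [g] in both environments ([memuɣugɛ], [memuɣug]), so there is no rule changing /g/ to [k] in isolation.
The alternation reflects intervocalic voicing: voiceless stops become voiced between vowels. /k/ is underlying.
The one attested form of 'knife', [ɣimuzuk], shows underlying /ɣimuzuk/. Applying the same rule between vowels gives [ɣimuzugɛ].

[ɣimuzugɛ]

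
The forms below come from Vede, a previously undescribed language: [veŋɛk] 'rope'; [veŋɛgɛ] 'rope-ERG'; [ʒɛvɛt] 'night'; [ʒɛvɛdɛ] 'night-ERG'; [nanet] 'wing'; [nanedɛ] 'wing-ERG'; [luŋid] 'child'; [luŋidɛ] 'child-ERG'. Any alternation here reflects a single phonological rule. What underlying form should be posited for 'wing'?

'wing' shows [t] ~ [d] at the end of the stem ([nanet] vs [nanedɛ]).
If /d/ were underlying and a rule turned it into [t] in isolation, 'child' would also alternate; but it has [d] in both [luŋid] and [luŋidɛ].
The underlying segment must be /t/; voiceless stops become voiced between vowels, yielding [d] there.
The underlying form of 'wing' is therefore /nanet/.

/nanet/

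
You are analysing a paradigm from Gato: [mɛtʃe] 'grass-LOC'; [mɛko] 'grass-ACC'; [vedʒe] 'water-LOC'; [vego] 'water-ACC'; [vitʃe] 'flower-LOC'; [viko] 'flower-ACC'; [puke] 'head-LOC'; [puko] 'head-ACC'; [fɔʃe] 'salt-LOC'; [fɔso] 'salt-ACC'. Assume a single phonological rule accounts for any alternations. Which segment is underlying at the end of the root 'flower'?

/tʃ/

'flower' shows [tʃ] ~ [k] at the end of the stem ([vitʃe] vs [viko]).
If /k/ were underlying and a rule turned it into [tʃ] before the LOC suffix, 'head' would also alternate; but it has [k] in both [puke] and [puko].
So /tʃ/ is underlying, and a rule of depalatalization — palato-alveolar /tʃ/, /dʒ/ and /ʃ/ become [k], [g] and [s] when no front vowel follows — gives [k].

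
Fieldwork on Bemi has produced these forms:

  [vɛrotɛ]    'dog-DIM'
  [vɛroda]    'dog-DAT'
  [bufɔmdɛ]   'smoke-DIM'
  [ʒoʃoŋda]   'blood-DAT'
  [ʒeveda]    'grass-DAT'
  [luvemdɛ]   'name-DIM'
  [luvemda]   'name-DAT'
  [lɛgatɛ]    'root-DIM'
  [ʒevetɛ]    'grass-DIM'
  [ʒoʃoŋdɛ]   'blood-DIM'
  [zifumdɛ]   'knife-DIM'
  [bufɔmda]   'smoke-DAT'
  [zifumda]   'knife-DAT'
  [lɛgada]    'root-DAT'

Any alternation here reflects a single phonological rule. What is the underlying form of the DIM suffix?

/-tɛ/

The DIM suffix surfaces as [-dɛ] and [-tɛ], depending on the final segment of the stem.
By contrast the DAT suffix keeps its initial [d] throughout — that segment must be underlying.
So the underlying form is /-tɛ/, and voiceless stops become voiced after a nasal.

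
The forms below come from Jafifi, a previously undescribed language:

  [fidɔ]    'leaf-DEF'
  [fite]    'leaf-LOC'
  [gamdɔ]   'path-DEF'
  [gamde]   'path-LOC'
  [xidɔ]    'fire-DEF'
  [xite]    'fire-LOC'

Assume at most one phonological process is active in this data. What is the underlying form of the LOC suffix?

The LOC suffix surfaces as [-de] and [-te], depending on the final segment of the stem.
By contrast the DEF suffix keeps its initial [d] throughout — that segment must be underlying.
So the underlying form is /-te/, and voiceless stops become voiced after a nasal.

/-te/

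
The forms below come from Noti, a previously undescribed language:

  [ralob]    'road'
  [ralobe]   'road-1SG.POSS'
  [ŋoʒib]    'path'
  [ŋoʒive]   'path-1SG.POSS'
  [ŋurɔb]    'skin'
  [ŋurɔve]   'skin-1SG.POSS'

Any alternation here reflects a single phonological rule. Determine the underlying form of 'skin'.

'skin' shows [b] ~ [v] at the end of the stem ([ŋurɔb] vs [ŋurɔve]).
Compare 'road', with invariant [b] in [ralob] and [ralobe]: an analysis with underlying /b/ and a rule producing [v] before the 1SG.POSS suffix would wrongly predict alternation here too.
The underlying segment must be /v/; voiced fricatives become stops word-finally, yielding [b] there.
So 'skin' = /ŋurɔv/.

/ŋurɔv/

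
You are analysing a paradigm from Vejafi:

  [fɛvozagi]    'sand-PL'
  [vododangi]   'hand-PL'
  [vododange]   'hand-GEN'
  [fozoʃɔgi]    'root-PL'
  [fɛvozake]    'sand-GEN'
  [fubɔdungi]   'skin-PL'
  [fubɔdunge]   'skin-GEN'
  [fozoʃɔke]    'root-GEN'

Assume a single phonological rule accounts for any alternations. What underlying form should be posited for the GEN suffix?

/-ke/

The GEN morpheme has two allomorphs, [-ge] and [-ke].
The PL suffix, which begins with [g], is invariant after every stem; so [g] is not altered by any rule here.
The GEN suffix is therefore /-ke/ underlyingly, with post-nasal voicing: voiceless stops become voiced after a nasal.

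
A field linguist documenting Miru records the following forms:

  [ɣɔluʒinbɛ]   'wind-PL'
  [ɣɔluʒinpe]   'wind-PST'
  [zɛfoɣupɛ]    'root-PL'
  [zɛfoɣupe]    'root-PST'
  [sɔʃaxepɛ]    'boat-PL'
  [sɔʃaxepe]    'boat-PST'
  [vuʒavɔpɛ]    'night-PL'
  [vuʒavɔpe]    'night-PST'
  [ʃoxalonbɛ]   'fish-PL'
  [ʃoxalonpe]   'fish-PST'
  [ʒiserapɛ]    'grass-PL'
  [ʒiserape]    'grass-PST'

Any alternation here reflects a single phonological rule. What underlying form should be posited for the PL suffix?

/-bɛ/

The PL morpheme has two allomorphs, [-bɛ] and [-pɛ].
The PST suffix, which begins with [p], is invariant after every stem; so [p] is not altered by any rule here.
So the underlying form is /-bɛ/, and voiced stops become voiceless after a vowel.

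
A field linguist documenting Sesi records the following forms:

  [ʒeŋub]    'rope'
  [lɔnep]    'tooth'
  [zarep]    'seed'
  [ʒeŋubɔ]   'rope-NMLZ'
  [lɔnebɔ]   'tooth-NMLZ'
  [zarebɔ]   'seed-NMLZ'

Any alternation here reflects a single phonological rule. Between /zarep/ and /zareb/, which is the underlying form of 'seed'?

In [zarep] and [zarebɔ] the final segment of 'seed' alternates: [p] ~ [b].
But 'rope' keeps [b] in both environments ([ʒeŋub], [ʒeŋubɔ]), so there is no rule changing /b/ to [p] in isolation.
The underlying segment must be /p/; voiceless stops become voiced between vowels, yielding [b] there.

/zarep/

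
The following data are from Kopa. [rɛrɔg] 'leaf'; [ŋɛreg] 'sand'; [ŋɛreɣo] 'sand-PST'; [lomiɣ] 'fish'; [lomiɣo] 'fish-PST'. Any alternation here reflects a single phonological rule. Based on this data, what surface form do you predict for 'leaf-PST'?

[rɛrɔɣo]

The stem for 'sand' ends in [g] in [ŋɛreg] but [ɣ] in [ŋɛreɣo].
But 'fish' keeps [ɣ] in both environments ([lomiɣ], [lomiɣo]), so there is no rule changing /ɣ/ to [g] in isolation.
So /g/ is underlying, and a rule of intervocalic spirantization — voiced stops become fricatives between vowels — gives [ɣ].
The one attested form of 'leaf', [rɛrɔg], shows underlying /rɛrɔg/. Applying the same rule between vowels gives [rɛrɔɣo].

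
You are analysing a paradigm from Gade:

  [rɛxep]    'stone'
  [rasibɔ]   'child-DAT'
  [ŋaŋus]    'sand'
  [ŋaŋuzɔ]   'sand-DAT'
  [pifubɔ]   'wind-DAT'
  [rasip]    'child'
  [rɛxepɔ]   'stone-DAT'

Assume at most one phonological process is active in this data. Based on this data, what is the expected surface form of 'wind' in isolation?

In [rasibɔ] and [rasip] the final segment of 'child' alternates: [b] ~ [p].
The stem 'stone' ([rɛxepɔ], [rɛxep]) shows [p] unchanged in both environments, so [p] cannot be basic with [b] derived before the DAT suffix.
Therefore /b/ is basic and [p] is derived by word-final obstruent devoicing (voiced obstruents become voiceless word-finally).
From [pifubɔ] the stem 'wind' is /pifub/; word-finally this yields [pifup].

[pifup]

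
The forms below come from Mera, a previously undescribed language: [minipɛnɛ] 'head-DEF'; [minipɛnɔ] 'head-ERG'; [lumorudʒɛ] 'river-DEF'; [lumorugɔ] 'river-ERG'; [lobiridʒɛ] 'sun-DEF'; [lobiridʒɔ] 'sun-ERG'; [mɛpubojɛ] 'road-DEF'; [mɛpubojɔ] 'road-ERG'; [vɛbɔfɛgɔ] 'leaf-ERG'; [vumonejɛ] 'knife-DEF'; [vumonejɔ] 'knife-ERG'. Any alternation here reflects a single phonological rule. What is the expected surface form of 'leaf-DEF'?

In [lumorudʒɛ] and [lumorugɔ] the final segment of 'river' alternates: [dʒ] ~ [g].
If /dʒ/ were underlying and a rule turned it into [g] before the ERG suffix, 'sun' would also alternate; but it has [dʒ] in both [lobiridʒɛ] and [lobiridʒɔ].
Therefore /g/ is basic and [dʒ] is derived by palatalization before a front vowel (/g/ becomes palato-alveolar [dʒ] before a front vowel).
From [vɛbɔfɛgɔ] the stem 'leaf' is /vɛbɔfɛg/; before a front vowel this yields [vɛbɔfɛdʒɛ].

[vɛbɔfɛdʒɛ]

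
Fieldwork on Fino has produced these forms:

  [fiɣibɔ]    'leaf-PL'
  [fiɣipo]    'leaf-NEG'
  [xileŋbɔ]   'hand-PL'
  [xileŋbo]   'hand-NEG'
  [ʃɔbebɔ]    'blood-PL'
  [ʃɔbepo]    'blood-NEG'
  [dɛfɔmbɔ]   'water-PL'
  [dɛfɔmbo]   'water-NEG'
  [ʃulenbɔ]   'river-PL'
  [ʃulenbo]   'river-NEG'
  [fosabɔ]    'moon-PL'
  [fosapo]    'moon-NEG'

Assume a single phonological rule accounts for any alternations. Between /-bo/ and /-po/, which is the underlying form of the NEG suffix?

/-po/

The NEG morpheme has two allomorphs, [-bo] and [-po].
By contrast the PL suffix keeps its initial [b] throughout — that segment must be underlying.
So the underlying form is /-po/, and voiceless stops become voiced after a nasal.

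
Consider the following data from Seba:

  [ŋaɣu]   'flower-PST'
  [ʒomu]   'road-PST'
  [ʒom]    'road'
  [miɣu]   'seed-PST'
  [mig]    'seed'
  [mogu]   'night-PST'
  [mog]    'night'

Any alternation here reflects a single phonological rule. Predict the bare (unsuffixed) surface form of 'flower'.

The root 'seed' surfaces as [miɣu] and [mig], with a stem-final [ɣ] ~ [g] alternation.
If /g/ were underlying and a rule turned it into [ɣ] before the PST suffix, 'night' would also alternate; but it has [g] in both [mogu] and [mog].
The underlying segment must be /ɣ/; voiced fricatives become stops word-finally, yielding [g] there.
From [ŋaɣu] the stem 'flower' is /ŋaɣ/; word-finally this yields [ŋag].

[ŋag]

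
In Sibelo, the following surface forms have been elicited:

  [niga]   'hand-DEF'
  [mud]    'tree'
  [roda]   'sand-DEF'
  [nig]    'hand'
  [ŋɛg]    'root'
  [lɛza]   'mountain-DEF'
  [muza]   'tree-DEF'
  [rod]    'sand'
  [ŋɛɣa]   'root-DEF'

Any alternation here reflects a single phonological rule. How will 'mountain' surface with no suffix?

[lɛd]

The stem for 'tree' ends in [z] in [muza] but [d] in [mud].
Compare 'sand', with invariant [d] in [roda] and [rod]: an analysis with underlying /d/ and a rule producing [z] before the DEF suffix would wrongly predict alternation here too.
So /z/ is underlying, and a rule of word-final hardening — voiced fricatives become stops word-finally — gives [d].
From [lɛza] the stem 'mountain' is /lɛz/; word-finally this yields [lɛd].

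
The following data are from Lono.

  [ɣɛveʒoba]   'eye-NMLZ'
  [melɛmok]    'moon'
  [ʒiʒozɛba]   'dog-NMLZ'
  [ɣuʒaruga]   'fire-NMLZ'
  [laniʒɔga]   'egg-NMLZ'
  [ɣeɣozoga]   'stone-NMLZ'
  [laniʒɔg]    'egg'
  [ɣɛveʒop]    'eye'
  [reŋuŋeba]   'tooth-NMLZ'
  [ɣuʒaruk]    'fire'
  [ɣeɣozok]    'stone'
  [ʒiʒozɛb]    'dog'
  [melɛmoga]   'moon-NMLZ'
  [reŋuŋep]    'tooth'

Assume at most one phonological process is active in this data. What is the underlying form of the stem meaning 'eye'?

The stem for 'eye' ends in [p] in [ɣɛveʒop] but [b] in [ɣɛveʒoba].
Compare 'dog', with invariant [b] in [ʒiʒozɛb] and [ʒiʒozɛba]: an analysis with underlying /b/ and a rule producing [p] in isolation would wrongly predict alternation here too.
The underlying segment must be /p/; voiceless stops become voiced between vowels, yielding [b] there.

/ɣɛveʒop/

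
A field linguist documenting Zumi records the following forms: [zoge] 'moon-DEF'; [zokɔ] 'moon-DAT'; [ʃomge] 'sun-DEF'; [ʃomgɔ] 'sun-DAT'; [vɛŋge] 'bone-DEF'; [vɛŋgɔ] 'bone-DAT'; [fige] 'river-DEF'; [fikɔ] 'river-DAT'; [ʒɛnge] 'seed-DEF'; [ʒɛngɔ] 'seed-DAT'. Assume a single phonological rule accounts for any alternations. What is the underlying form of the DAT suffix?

/-kɔ/

The DAT suffix surfaces as [-gɔ] and [-kɔ], depending on the final segment of the stem.
By contrast the DEF suffix keeps its initial [g] throughout — that segment must be underlying.
So the underlying form is /-kɔ/, and voiceless stops become voiced after a nasal.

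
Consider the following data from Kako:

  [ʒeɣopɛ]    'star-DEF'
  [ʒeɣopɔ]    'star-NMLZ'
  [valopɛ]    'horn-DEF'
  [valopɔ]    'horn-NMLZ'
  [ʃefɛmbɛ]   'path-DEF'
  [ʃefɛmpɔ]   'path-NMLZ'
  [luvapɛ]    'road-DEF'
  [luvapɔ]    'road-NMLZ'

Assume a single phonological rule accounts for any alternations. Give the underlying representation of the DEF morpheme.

/-bɛ/

The DEF morpheme has two allomorphs, [-bɛ] and [-pɛ].
By contrast the NMLZ suffix keeps its initial [p] throughout — that segment must be underlying.
So the underlying form is /-bɛ/, and voiced stops become voiceless after a vowel.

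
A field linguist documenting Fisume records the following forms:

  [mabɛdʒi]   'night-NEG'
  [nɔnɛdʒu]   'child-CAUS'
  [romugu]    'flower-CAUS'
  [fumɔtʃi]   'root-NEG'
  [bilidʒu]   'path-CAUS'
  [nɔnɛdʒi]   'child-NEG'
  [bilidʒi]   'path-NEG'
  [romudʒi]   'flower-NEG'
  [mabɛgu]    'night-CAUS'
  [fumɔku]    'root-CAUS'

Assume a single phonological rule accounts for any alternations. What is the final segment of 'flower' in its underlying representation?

/g/

In [romudʒi] and [romugu] the final segment of 'flower' alternates: [dʒ] ~ [g].
The stem 'child' ([nɔnɛdʒi], [nɔnɛdʒu]) shows [dʒ] unchanged in both environments, so [dʒ] cannot be basic with [g] derived before the CAUS suffix.
Therefore /g/ is basic and [dʒ] is derived by palatalization before a front vowel (/k/ and /g/ become palato-alveolar [tʃ] and [dʒ] before a front vowel).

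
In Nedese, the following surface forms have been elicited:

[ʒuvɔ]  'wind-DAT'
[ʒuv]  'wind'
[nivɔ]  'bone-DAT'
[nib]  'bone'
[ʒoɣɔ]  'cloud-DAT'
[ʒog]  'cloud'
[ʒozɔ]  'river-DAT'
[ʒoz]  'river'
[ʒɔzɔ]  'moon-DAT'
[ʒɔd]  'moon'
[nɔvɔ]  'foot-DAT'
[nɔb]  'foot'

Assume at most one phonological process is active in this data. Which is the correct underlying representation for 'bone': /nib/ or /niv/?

/nib/

The root 'bone' surfaces as [nivɔ] and [nib], with a stem-final [v] ~ [b] alternation.
The stem 'wind' ([ʒuvɔ], [ʒuv]) shows [v] unchanged in both environments, so [v] cannot be basic with [b] derived in isolation.
The underlying segment must be /b/; voiced stops become fricatives between vowels, yielding [v] there.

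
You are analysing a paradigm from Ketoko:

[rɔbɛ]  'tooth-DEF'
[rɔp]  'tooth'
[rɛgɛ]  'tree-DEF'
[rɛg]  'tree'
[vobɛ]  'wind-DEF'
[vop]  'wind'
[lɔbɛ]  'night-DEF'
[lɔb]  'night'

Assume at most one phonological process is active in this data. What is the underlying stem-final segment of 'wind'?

/p/

The root 'wind' surfaces as [vobɛ] and [vop], with a stem-final [b] ~ [p] alternation.
But 'night' keeps [b] in both environments ([lɔbɛ], [lɔb]), so there is no rule changing /b/ to [p] in isolation.
Therefore /p/ is basic and [b] is derived by intervocalic voicing (voiceless stops become voiced between vowels).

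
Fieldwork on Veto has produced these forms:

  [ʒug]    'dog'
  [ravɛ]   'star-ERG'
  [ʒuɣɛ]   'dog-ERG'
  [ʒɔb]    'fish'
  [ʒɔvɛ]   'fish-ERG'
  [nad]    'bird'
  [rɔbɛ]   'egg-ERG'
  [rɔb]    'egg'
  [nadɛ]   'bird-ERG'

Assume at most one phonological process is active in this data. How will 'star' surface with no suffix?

'fish' shows [v] ~ [b] at the end of the stem ([ʒɔvɛ] vs [ʒɔb]).
Compare 'egg', with invariant [b] in [rɔbɛ] and [rɔb]: an analysis with underlying /b/ and a rule producing [v] before the ERG suffix would wrongly predict alternation here too.
The underlying segment must be /v/; voiced fricatives become stops word-finally, yielding [b] there.
From [ravɛ] the stem 'star' is /rav/; word-finally this yields [rab].

[rab]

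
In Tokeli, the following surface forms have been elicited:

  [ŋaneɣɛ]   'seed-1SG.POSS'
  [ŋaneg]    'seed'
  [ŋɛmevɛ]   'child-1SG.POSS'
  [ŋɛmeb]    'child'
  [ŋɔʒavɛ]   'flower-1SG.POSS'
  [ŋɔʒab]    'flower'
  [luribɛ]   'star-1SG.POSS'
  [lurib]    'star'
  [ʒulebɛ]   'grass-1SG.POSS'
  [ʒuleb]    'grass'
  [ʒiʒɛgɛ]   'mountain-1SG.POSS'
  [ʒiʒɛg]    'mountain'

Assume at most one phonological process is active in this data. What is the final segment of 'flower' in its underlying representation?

/v/

In [ŋɔʒavɛ] and [ŋɔʒab] the final segment of 'flower' alternates: [v] ~ [b].
Compare 'star', with invariant [b] in [luribɛ] and [lurib]: an analysis with underlying /b/ and a rule producing [v] before the 1SG.POSS suffix would wrongly predict alternation here too.
So /v/ is underlying, and a rule of word-final hardening — voiced fricatives become stops word-finally — gives [b].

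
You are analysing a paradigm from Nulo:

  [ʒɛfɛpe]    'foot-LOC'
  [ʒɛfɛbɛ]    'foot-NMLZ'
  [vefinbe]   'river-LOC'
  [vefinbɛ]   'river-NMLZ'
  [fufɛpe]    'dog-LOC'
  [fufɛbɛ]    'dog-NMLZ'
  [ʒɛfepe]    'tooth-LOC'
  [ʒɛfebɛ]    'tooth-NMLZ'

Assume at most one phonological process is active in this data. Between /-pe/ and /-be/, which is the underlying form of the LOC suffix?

The LOC suffix surfaces as [-be] and [-pe], depending on the final segment of the stem.
By contrast the NMLZ suffix keeps its initial [b] throughout — that segment must be underlying.
So the underlying form is /-pe/, and voiceless stops become voiced after a nasal.

/-pe/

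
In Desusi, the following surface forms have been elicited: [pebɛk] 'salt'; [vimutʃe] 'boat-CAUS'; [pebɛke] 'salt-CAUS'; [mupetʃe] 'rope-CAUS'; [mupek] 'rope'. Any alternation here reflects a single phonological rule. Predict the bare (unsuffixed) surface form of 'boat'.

[vimuk]

'rope' shows [tʃ] ~ [k] at the end of the stem ([mupetʃe] vs [mupek]).
The stem 'salt' ([pebɛke], [pebɛk]) shows [k] unchanged in both environments, so [k] cannot be basic with [tʃ] derived before the CAUS suffix.
Therefore /tʃ/ is basic and [k] is derived by depalatalization (palato-alveolar /tʃ/ becomes [k] when no front vowel follows).
The one attested form of 'boat', [vimutʃe], shows underlying /vimutʃ/. Applying the same rule when no front vowel follows gives [vimuk].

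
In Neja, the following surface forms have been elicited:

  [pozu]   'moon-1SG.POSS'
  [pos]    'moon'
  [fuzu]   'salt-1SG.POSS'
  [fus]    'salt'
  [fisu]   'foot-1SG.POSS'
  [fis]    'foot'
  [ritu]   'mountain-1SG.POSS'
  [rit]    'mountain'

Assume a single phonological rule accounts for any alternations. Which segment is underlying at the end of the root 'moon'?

/z/

The root 'moon' surfaces as [pozu] and [pos], with a stem-final [z] ~ [s] alternation.
The stem 'foot' ([fisu], [fis]) shows [s] unchanged in both environments, so [s] cannot be basic with [z] derived before the 1SG.POSS suffix.
The alternation reflects word-final obstruent devoicing: voiced obstruents become voiceless word-finally. /z/ is underlying.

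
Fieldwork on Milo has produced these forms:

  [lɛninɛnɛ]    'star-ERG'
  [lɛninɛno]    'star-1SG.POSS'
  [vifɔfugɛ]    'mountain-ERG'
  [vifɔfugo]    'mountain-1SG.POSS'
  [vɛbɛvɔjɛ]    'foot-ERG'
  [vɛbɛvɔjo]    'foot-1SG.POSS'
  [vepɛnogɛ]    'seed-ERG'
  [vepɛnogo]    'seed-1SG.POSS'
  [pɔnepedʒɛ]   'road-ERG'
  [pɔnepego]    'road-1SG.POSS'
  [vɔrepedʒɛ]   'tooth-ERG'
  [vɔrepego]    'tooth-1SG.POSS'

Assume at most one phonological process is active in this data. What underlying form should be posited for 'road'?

The root 'road' surfaces as [pɔnepedʒɛ] and [pɔnepego], with a stem-final [dʒ] ~ [g] alternation.
If /g/ were underlying and a rule turned it into [dʒ] before the ERG suffix, 'seed' would also alternate; but it has [g] in both [vepɛnogɛ] and [vepɛnogo].
So /dʒ/ is underlying, and a rule of depalatalization — palato-alveolar /dʒ/ becomes [g] when no front vowel follows — gives [g].

/pɔnepedʒ/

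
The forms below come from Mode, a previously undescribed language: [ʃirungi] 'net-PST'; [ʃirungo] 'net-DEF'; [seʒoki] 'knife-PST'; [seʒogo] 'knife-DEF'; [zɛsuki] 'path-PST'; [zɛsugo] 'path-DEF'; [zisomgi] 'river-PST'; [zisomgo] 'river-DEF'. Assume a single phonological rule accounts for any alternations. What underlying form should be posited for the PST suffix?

/-ki/

The PST suffix surfaces as [-gi] and [-ki], depending on the final segment of the stem.
By contrast the DEF suffix keeps its initial [g] throughout — that segment must be underlying.
So the underlying form is /-ki/, and voiceless stops become voiced after a nasal.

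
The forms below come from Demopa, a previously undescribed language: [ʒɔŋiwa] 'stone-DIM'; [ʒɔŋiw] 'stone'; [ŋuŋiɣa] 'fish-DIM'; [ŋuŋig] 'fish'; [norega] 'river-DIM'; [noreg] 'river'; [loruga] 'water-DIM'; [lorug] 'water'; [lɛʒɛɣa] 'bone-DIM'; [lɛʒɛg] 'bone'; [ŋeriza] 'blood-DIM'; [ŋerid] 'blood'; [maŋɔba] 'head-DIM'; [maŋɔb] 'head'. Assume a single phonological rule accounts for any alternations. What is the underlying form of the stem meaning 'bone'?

'bone' shows [ɣ] ~ [g] at the end of the stem ([lɛʒɛɣa] vs [lɛʒɛg]).
Compare 'river', with invariant [g] in [norega] and [noreg]: an analysis with underlying /g/ and a rule producing [ɣ] before the DIM suffix would wrongly predict alternation here too.
Therefore /ɣ/ is basic and [g] is derived by word-final hardening (voiced fricatives become stops word-finally).
The underlying form of 'bone' is therefore /lɛʒɛɣ/.

/lɛʒɛɣ/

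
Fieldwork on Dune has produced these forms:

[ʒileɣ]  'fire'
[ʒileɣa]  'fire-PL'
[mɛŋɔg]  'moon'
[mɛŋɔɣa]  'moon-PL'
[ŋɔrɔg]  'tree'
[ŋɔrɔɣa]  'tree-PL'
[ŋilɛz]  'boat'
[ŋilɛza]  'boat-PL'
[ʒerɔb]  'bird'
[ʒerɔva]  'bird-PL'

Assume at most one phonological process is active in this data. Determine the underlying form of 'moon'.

/mɛŋɔg/

The stem for 'moon' ends in [g] in [mɛŋɔg] but [ɣ] in [mɛŋɔɣa].
If /ɣ/ were underlying and a rule turned it into [g] in isolation, 'fire' would also alternate; but it has [ɣ] in both [ʒileɣ] and [ʒileɣa].
Therefore /g/ is basic and [ɣ] is derived by intervocalic spirantization (voiced stops become fricatives between vowels).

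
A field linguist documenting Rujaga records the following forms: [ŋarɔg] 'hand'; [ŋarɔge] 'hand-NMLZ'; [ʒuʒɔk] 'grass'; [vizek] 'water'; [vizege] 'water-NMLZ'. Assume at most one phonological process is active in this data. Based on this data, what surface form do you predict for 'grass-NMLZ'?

[ʒuʒɔge]

The stem for 'water' ends in [k] in [vizek] but [g] in [vizege].
The stem 'hand' ([ŋarɔg], [ŋarɔge]) shows [g] unchanged in both environments, so [g] cannot be basic with [k] derived in isolation.
So /k/ is underlying, and a rule of intervocalic voicing — voiceless stops become voiced between vowels — gives [g].
The one attested form of 'grass', [ʒuʒɔk], shows underlying /ʒuʒɔk/. Applying the same rule between vowels gives [ʒuʒɔge].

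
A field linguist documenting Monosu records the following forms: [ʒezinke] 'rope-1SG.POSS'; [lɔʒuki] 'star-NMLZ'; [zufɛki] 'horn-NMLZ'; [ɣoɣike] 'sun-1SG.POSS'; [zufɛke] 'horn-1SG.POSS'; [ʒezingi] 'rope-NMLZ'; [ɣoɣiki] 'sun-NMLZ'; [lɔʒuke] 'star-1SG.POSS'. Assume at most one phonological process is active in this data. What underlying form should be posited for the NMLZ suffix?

/-gi/

The NMLZ suffix surfaces as [-gi] and [-ki], depending on the final segment of the stem.
The 1SG.POSS suffix, which begins with [k], is invariant after every stem; so [k] is not altered by any rule here.
So the underlying form is /-gi/, and voiced stops become voiceless after a vowel.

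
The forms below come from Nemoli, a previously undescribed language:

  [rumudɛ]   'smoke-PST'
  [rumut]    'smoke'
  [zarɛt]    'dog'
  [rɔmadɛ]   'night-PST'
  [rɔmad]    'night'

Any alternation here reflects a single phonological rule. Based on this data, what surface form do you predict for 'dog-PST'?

[zarɛdɛ]

The root 'smoke' surfaces as [rumudɛ] and [rumut], with a stem-final [d] ~ [t] alternation.
But 'night' keeps [d] in both environments ([rɔmadɛ], [rɔmad]), so there is no rule changing /d/ to [t] in isolation.
The alternation reflects intervocalic voicing: voiceless stops become voiced between vowels. /t/ is underlying.
The one attested form of 'dog', [zarɛt], shows underlying /zarɛt/. Applying the same rule between vowels gives [zarɛdɛ].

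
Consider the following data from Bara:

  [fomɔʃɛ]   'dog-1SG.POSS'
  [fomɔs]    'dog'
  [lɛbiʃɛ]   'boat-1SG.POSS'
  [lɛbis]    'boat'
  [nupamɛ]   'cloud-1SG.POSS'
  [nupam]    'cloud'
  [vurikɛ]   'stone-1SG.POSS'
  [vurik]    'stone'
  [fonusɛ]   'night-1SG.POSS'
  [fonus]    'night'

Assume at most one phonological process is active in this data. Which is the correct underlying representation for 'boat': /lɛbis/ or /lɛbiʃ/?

The stem for 'boat' ends in [ʃ] in [lɛbiʃɛ] but [s] in [lɛbis].
The stem 'night' ([fonusɛ], [fonus]) shows [s] unchanged in both environments, so [s] cannot be basic with [ʃ] derived before the 1SG.POSS suffix.
The alternation reflects depalatalization: palato-alveolar /ʃ/ becomes [s] when no front vowel follows. /ʃ/ is underlying.

/lɛbiʃ/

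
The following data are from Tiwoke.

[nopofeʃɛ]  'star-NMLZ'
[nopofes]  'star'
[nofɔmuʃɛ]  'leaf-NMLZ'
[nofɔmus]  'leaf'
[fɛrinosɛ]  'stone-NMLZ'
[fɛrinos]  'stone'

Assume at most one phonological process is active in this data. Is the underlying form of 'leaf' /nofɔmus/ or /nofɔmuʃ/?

/nofɔmuʃ/

The stem for 'leaf' ends in [ʃ] in [nofɔmuʃɛ] but [s] in [nofɔmus].
Compare 'stone', with invariant [s] in [fɛrinosɛ] and [fɛrinos]: an analysis with underlying /s/ and a rule producing [ʃ] before the NMLZ suffix would wrongly predict alternation here too.
So /ʃ/ is underlying, and a rule of depalatalization — palato-alveolar /ʃ/ becomes [s] when no front vowel follows — gives [s].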